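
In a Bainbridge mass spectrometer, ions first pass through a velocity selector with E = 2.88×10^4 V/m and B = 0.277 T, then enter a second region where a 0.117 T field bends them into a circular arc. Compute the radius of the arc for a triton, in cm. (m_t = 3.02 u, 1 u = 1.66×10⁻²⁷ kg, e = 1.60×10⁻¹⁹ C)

The selector passes v = E/B = 2.88×10^4/0.277 = 1.04×10^5 m/s.
In the deflection region, r = mv/(qB₂) = (5.01×10^-27)(1.04×10^5) / [(1×1.60×10^-19)(0.117)] = 0.0278 m.

r ≈ 2.78 cm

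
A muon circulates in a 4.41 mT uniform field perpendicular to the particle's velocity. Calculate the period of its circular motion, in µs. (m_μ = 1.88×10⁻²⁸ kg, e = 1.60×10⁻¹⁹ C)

The cyclotron period is independent of speed: T = 2πm/(qB).
T = 2π(1.88×10^-28) / [(1×1.60×10^-19)(4.41×10^-3)] = 1.67×10^-6 s.

T ≈ 1.67 µs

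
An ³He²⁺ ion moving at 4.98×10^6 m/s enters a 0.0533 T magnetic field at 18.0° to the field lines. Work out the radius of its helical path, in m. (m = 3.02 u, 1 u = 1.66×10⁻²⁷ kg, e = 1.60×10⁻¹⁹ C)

Only the perpendicular component v⊥ = v sin18.0° = 1.54×10^6 m/s is bent by the field.
r = m v⊥ /(qB) = (5.01×10^-27)(1.54×10^6) / [(2×1.60×10^-19)(0.0533)] = 0.452 m.

r ≈ 0.452 m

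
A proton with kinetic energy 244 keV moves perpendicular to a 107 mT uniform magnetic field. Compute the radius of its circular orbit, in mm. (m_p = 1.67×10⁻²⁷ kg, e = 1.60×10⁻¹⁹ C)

Convert the energy: K = 244 keV = 3.90×10^-14 J.
v = √(2K/m) = √(2·3.90×10^-14/1.67×10^-27) = 6.84×10^6 m/s.
r = mv/(qB) = (1.67×10^-27)(6.84×10^6) / [(1×1.60×10^-19)(0.107)] = 0.667 m.

r ≈ 667 mm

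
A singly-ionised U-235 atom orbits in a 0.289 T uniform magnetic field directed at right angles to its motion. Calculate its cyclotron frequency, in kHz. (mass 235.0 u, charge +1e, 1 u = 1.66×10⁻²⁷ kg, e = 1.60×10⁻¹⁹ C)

f = qB/(2πm) = (1×1.60×10^-19)(0.289) / [2π(3.90×10^-25)] = 1.89×10^4 Hz.

f ≈ 18.9 kHz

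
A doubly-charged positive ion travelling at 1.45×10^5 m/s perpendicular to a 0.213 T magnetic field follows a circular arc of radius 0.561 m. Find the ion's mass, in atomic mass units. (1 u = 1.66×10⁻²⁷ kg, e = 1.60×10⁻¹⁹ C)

m ≈ 159 u

qvB = mv²/r ⇒ m = qBr/v.
m = (2×1.60×10^-19)(0.213)(0.561) / (1.45×10^5) = 2.64×10^-25 kg = 159 u.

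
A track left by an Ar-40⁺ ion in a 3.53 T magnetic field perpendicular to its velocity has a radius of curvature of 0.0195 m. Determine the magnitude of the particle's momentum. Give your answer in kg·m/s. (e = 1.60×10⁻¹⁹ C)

p ≈ 1.10×10^-20 kg·m/s

Since qvB = mv²/r, the momentum p = mv = qBr.
p = (1×1.60×10^-19)(3.53)(0.0195) = 1.10×10^-20 kg·m/s.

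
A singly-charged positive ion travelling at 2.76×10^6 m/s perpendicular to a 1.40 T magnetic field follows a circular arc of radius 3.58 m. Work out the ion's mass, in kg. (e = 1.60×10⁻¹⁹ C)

m ≈ 2.91×10^-25 kg

qvB = mv²/r ⇒ m = qBr/v.
m = (1×1.60×10^-19)(1.40)(3.58) / (2.76×10^6) = 2.91×10^-25 kg.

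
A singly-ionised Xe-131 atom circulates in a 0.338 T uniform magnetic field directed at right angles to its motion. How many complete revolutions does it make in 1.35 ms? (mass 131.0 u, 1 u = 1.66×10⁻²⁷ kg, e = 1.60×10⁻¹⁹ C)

N = 53

T = 2πm/(qB) = 2π(2.1746×10^-25) / [(1×1.60×10^-19)(0.338)] = 2.5265×10^-5 s.
N = t/T = 1.35×10^-3 / 2.5265×10^-5 ≈ 53.43, so 53 complete revolutions.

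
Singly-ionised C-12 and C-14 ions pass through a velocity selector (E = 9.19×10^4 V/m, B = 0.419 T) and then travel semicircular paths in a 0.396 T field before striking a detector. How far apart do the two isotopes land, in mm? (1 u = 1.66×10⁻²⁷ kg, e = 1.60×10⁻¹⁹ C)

Δd ≈ 23.0 mm

Both emerge at v = E/B₁ = 2.19×10^5 m/s.
r = mv/(qB₂), so r₁ = 0.0690 m and r₂ = 0.0804 m, giving Δr = 0.0115 m.
After a semicircle each ion lands a diameter 2r from the entry slit, so the separation is 2Δr = 0.0230 m.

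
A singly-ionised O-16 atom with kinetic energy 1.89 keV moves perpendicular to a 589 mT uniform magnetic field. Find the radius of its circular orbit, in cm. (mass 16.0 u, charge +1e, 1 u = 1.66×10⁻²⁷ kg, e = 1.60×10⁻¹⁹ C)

Convert the energy: K = 1.89 keV = 3.02×10^-16 J.
v = √(2K/m) = √(2·3.02×10^-16/2.66×10^-26) = 1.51×10^5 m/s.
r = mv/(qB) = (2.66×10^-26)(1.51×10^5) / [(1×1.60×10^-19)(0.589)] = 0.0425 m.

r ≈ 4.25 cm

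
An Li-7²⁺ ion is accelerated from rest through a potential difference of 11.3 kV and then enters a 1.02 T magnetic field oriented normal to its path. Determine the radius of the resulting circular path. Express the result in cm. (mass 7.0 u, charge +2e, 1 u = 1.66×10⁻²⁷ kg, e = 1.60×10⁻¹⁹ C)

r ≈ 2.81 cm

The kinetic energy gained is K = qV = (2×1.60×10^-19)(1.13×10^4) = 3.62×10^-15 J.
v = √(2K/m) = 7.89×10^5 m/s.
r = mv/(qB) = (1.16×10^-26)(7.89×10^5) / [(2×1.60×10^-19)(1.02)] = 0.0281 m.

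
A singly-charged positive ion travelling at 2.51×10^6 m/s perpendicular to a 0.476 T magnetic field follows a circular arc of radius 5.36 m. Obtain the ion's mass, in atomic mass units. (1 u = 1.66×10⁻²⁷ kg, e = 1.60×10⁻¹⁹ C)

m ≈ 98.0 u

qvB = mv²/r ⇒ m = qBr/v.
m = (1×1.60×10^-19)(0.476)(5.36) / (2.51×10^6) = 1.63×10^-25 kg = 98.0 u.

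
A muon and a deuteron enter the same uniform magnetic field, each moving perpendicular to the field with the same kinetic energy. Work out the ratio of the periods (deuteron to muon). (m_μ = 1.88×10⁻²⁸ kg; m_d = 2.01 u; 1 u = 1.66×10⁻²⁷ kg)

T = 2πm/(qB) is independent of speed, so T₂/T₁ = (m₂/q₂)/(m₁/q₁).
T_{deuteron}/T_{muon} = (3.34×10^-27/1e) / (1.88×10^-28/1e) = 17.7.

ratio ≈ 17.7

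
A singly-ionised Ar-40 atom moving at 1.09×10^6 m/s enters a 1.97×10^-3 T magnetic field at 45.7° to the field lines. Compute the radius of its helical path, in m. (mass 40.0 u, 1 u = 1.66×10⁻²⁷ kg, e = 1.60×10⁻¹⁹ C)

Only the perpendicular component v⊥ = v sin45.7° = 7.80×10^5 m/s is bent by the field.
r = m v⊥ /(qB) = (6.64×10^-26)(7.80×10^5) / [(1×1.60×10^-19)(1.97×10^-3)] = 164 m.

r ≈ 164 m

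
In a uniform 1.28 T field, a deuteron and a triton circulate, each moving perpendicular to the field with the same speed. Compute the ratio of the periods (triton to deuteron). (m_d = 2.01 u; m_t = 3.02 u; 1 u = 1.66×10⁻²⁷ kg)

T = 2πm/(qB) is independent of speed, so T₂/T₁ = (m₂/q₂)/(m₁/q₁).
T_{triton}/T_{deuteron} = (5.01×10^-27/1e) / (3.34×10^-27/1e) = 1.50.

ratio ≈ 1.50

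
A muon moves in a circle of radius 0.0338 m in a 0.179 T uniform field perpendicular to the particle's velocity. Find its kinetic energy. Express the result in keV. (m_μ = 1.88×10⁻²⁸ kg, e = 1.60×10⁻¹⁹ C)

K ≈ 15.6 keV

v = qBr/m = (1×1.60×10^-19)(0.179)(0.0338) / (1.88×10^-28) = 5.15×10^6 m/s.
K = ½mv² = 0.5·(1.88×10^-28)·(5.15×10^6)² = 2.49×10^-15 J = 15.6 keV.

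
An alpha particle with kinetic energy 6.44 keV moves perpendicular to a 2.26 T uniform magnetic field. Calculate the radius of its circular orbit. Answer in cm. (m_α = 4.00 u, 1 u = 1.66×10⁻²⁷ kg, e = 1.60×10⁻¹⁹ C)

Convert the energy: K = 6.44 keV = 1.03×10^-15 J.
v = √(2K/m) = √(2·1.03×10^-15/6.64×10^-27) = 5.57×10^5 m/s.
r = mv/(qB) = (6.64×10^-27)(5.57×10^5) / [(2×1.60×10^-19)(2.26)] = 5.11×10^-3 m.

r ≈ 0.511 cm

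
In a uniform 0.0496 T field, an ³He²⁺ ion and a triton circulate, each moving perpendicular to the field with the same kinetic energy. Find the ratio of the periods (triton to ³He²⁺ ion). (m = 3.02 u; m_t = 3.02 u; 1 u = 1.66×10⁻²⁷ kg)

ratio ≈ 2.00

T = 2πm/(qB) is independent of speed, so T₂/T₁ = (m₂/q₂)/(m₁/q₁).
T_{triton}/T_{³He²⁺ ion} = (5.01×10^-27/1e) / (5.01×10^-27/2e) = 2.00.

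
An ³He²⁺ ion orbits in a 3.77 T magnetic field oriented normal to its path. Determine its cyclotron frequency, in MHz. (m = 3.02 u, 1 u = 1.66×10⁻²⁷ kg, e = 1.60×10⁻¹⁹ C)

f ≈ 38.3 MHz

f = qB/(2πm) = (2×1.60×10^-19)(3.77) / [2π(5.01×10^-27)] = 3.83×10^7 Hz.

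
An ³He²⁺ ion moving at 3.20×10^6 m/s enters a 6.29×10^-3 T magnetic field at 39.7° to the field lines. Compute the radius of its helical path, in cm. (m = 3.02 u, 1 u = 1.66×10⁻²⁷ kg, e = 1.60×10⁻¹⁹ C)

Only the perpendicular component v⊥ = v sin39.7° = 2.04×10^6 m/s is bent by the field.
r = m v⊥ /(qB) = (5.01×10^-27)(2.04×10^6) / [(2×1.60×10^-19)(6.29×10^-3)] = 5.09 m.

r ≈ 509 cm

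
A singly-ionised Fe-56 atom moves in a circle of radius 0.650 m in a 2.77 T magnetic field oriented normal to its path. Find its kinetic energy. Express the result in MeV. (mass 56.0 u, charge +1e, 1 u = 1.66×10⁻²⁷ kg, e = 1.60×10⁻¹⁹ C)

v = qBr/m = (1×1.60×10^-19)(2.77)(0.650) / (9.30×10^-26) = 3.10×10^6 m/s.
K = ½mv² = 0.5·(9.30×10^-26)·(3.10×10^6)² = 4.46×10^-13 J = 2.79 MeV.

K ≈ 2.79 MeV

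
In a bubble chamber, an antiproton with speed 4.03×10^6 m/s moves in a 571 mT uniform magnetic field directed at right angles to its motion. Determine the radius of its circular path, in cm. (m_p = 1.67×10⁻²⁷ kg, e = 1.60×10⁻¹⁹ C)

r ≈ 7.37 cm

The magnetic force provides the centripetal force: qvB = mv²/r, so r = mv/(qB).
r = (1.67×10^-27 kg)(4.03×10^6 m/s) / [(1×1.60×10^-19 C)(0.571 T)] = 0.0737 m.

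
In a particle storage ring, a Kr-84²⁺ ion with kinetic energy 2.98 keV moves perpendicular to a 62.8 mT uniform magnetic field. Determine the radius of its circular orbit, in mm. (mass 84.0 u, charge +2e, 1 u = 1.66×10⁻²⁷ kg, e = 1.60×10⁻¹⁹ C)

r ≈ 574 mm

Convert the energy: K = 2.98 keV = 4.77×10^-16 J.
v = √(2K/m) = √(2·4.77×10^-16/1.39×10^-25) = 8.27×10^4 m/s.
r = mv/(qB) = (1.39×10^-25)(8.27×10^4) / [(2×1.60×10^-19)(0.0628)] = 0.574 m.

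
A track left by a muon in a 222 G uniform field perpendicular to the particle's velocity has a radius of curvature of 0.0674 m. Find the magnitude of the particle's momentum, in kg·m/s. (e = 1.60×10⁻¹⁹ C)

Since qvB = mv²/r, the momentum p = mv = qBr.
p = (1×1.60×10^-19)(0.0222)(0.0674) = 2.39×10^-22 kg·m/s.

p ≈ 2.39×10^-22 kg·m/s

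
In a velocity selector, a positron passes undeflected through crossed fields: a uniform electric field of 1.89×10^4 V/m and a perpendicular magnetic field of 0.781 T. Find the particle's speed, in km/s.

v ≈ 24.2 km/s

For zero net force, qE = qvB, so v = E/B.
v = (1.89×10^4) / (0.781) = 2.42×10^4 m/s.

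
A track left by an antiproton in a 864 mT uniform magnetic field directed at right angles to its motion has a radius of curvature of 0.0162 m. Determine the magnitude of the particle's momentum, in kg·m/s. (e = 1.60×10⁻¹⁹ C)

p ≈ 2.24×10^-21 kg·m/s

Since qvB = mv²/r, the momentum p = mv = qBr.
p = (1×1.60×10^-19)(0.864)(0.0162) = 2.24×10^-21 kg·m/s.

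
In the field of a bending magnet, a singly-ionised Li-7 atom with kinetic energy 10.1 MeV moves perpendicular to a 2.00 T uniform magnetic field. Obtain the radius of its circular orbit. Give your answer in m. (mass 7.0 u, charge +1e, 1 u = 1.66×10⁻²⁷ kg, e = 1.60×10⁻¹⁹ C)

Convert the energy: K = 10.1 MeV = 1.62×10^-12 J.
v = √(2K/m) = √(2·1.62×10^-12/1.16×10^-26) = 1.67×10^7 m/s.
r = mv/(qB) = (1.16×10^-26)(1.67×10^7) / [(1×1.60×10^-19)(2.00)] = 0.606 m.

r ≈ 0.606 m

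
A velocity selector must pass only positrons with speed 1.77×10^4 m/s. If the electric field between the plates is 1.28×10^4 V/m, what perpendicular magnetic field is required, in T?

B ≈ 0.723 T

qE = qvB ⇒ B = E/v = (1.28×10^4) / (1.77×10^4) = 0.723 T.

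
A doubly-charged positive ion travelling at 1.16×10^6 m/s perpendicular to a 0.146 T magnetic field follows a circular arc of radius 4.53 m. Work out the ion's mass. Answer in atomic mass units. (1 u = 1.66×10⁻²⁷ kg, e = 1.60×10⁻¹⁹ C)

qvB = mv²/r ⇒ m = qBr/v.
m = (2×1.60×10^-19)(0.146)(4.53) / (1.16×10^6) = 1.82×10^-25 kg = 110 u.

m ≈ 110 u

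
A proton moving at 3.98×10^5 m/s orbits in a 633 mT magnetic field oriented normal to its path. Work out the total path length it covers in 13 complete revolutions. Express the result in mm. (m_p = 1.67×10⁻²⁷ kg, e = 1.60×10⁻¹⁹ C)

r = mv/(qB) = 6.56×10^-3 m, so one revolution covers 2πr = 0.0412 m.
In 13 revolutions: L = 13·2πr = 0.536 m.

L ≈ 536 mm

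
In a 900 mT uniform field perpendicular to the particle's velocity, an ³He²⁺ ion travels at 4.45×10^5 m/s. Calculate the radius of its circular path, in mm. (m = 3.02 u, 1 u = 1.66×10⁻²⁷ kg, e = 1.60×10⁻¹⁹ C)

The magnetic force provides the centripetal force: qvB = mv²/r, so r = mv/(qB).
r = (5.01×10^-27 kg)(4.45×10^5 m/s) / [(2×1.60×10^-19 C)(0.900 T)] = 7.75×10^-3 m.

r ≈ 7.75 mm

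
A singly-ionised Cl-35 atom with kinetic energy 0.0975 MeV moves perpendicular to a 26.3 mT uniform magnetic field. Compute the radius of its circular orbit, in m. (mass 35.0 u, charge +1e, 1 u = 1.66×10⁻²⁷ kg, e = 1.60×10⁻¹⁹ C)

r ≈ 10.1 m

Convert the energy: K = 0.0975 MeV = 1.56×10^-14 J.
v = √(2K/m) = √(2·1.56×10^-14/5.81×10^-26) = 7.33×10^5 m/s.
r = mv/(qB) = (5.81×10^-26)(7.33×10^5) / [(1×1.60×10^-19)(0.0263)] = 10.1 m.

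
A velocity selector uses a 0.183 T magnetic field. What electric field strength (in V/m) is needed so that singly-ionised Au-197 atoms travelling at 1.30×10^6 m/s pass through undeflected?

E ≈ 2.38×10^5 V/m

qE = qvB ⇒ E = vB = (1.30×10^6)(0.183) = 2.38×10^5 V/m.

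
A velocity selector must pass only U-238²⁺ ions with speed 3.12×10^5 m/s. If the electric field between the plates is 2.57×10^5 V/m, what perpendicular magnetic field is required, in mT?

qE = qvB ⇒ B = E/v = (2.57×10^5) / (3.12×10^5) = 0.824 T.

B ≈ 824 mT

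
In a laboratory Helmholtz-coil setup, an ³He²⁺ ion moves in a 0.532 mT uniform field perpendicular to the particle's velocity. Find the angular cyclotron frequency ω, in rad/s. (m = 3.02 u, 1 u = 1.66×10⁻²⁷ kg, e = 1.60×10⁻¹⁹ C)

ω = qB/m = (2×1.60×10^-19)(5.32×10^-4) / (5.01×10^-27) = 3.40×10^4 rad/s.

ω ≈ 3.40×10^4 rad/s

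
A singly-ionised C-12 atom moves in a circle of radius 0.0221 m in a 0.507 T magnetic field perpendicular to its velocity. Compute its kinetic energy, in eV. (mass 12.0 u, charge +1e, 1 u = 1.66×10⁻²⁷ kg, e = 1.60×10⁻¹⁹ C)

v = qBr/m = (1×1.60×10^-19)(0.507)(0.0221) / (1.99×10^-26) = 9.00×10^4 m/s.
K = ½mv² = 0.5·(1.99×10^-26)·(9.00×10^4)² = 8.07×10^-17 J = 504 eV.

K ≈ 504 eV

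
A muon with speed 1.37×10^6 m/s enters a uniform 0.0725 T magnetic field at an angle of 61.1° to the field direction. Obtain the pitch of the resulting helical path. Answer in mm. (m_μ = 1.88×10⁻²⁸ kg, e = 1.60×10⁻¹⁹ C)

pitch ≈ 67.4 mm

The velocity component along B is v∥ = v cos61.1° = 6.62×10^5 m/s.
The cyclotron period T = 2πm/(qB) = 1.02×10^-7 s is set by m, q, B alone.
Pitch = v∥·T = (6.62×10^5)(1.02×10^-7) = 0.0674 m.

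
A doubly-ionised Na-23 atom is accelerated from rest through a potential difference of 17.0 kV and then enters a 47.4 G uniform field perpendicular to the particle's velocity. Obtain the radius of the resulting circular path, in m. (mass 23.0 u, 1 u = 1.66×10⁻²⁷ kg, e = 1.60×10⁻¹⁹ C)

r ≈ 13.4 m

The kinetic energy gained is K = qV = (2×1.60×10^-19)(1.70×10^4) = 5.44×10^-15 J.
v = √(2K/m) = 5.34×10^5 m/s.
r = mv/(qB) = (3.82×10^-26)(5.34×10^5) / [(2×1.60×10^-19)(4.74×10^-3)] = 13.4 m.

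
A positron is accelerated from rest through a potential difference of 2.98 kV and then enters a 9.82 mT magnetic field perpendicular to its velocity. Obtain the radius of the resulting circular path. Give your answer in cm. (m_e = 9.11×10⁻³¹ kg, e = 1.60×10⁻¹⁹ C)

The kinetic energy gained is K = qV = (1×1.60×10^-19)(2980) = 4.77×10^-16 J.
v = √(2K/m) = 3.24×10^7 m/s.
r = mv/(qB) = (9.11×10^-31)(3.24×10^7) / [(1×1.60×10^-19)(9.82×10^-3)] = 0.0188 m.

r ≈ 1.88 cm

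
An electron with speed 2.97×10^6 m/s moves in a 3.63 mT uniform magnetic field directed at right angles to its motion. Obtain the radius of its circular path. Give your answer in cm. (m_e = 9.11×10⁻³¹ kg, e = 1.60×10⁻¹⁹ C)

r ≈ 0.466 cm

The magnetic force provides the centripetal force: qvB = mv²/r, so r = mv/(qB).
r = (9.11×10^-31 kg)(2.97×10^6 m/s) / [(1×1.60×10^-19 C)(3.63×10^-3 T)] = 4.66×10^-3 m.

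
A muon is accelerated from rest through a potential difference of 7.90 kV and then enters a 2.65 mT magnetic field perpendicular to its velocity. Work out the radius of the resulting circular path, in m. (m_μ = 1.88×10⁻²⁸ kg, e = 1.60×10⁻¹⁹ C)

The kinetic energy gained is K = qV = (1×1.60×10^-19)(7900) = 1.26×10^-15 J.
v = √(2K/m) = 3.67×10^6 m/s.
r = mv/(qB) = (1.88×10^-28)(3.67×10^6) / [(1×1.60×10^-19)(2.65×10^-3)] = 1.63 m.

r ≈ 1.63 m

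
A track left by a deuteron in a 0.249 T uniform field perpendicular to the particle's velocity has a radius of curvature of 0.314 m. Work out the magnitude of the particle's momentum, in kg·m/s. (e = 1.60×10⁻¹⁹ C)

p ≈ 1.25×10^-20 kg·m/s

Since qvB = mv²/r, the momentum p = mv = qBr.
p = (1×1.60×10^-19)(0.249)(0.314) = 1.25×10^-20 kg·m/s.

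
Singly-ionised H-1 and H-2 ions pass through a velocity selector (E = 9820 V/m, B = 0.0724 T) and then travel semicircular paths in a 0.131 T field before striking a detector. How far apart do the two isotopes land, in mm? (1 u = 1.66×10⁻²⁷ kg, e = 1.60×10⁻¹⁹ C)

Both emerge at v = E/B₁ = 1.36×10^5 m/s.
r = mv/(qB₂), so r₁ = 0.0107 m and r₂ = 0.0215 m, giving Δr = 0.0107 m.
After a semicircle each ion lands a diameter 2r from the entry slit, so the separation is 2Δr = 0.0215 m.

Δd ≈ 21.5 mm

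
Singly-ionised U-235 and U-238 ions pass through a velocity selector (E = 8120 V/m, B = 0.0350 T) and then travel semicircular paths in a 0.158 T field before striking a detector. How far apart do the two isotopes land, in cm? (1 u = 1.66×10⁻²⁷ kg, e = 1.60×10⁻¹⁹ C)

Δd ≈ 9.14 cm

Both emerge at v = E/B₁ = 2.32×10^5 m/s.
r = mv/(qB₂), so r₁ = 3.5800 m and r₂ = 3.6257 m, giving Δr = 0.0457 m.
After a semicircle each ion lands a diameter 2r from the entry slit, so the separation is 2Δr = 0.0914 m.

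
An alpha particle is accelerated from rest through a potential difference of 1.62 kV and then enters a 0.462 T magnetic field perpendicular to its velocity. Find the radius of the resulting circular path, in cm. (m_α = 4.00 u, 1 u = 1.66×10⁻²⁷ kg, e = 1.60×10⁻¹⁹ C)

r ≈ 1.77 cm

The kinetic energy gained is K = qV = (2×1.60×10^-19)(1620) = 5.18×10^-16 J.
v = √(2K/m) = 3.95×10^5 m/s.
r = mv/(qB) = (6.64×10^-27)(3.95×10^5) / [(2×1.60×10^-19)(0.462)] = 0.0177 m.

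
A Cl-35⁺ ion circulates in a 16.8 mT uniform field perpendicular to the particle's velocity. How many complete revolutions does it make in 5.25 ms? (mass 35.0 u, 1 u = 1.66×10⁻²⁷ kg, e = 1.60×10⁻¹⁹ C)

T = 2πm/(qB) = 2π(5.81×10^-26) / [(1×1.60×10^-19)(0.0168)] = 1.3581×10^-4 s.
N = t/T = 5.25×10^-3 / 1.3581×10^-4 ≈ 38.66, so 38 complete revolutions.

N = 38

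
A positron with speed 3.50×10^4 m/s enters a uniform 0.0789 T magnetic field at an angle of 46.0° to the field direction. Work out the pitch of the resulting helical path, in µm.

pitch ≈ 11.0 µm

The velocity component along B is v∥ = v cos46.0° = 2.43×10^4 m/s.
The cyclotron period T = 2πm/(qB) = 4.53×10^-10 s is set by m, q, B alone.
Pitch = v∥·T = (2.43×10^4)(4.53×10^-10) = 1.10×10^-5 m.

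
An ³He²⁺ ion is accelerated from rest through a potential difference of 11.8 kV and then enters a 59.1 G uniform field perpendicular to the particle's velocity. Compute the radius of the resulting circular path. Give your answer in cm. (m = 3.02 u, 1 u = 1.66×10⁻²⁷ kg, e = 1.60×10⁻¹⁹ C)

The kinetic energy gained is K = qV = (2×1.60×10^-19)(1.18×10^4) = 3.78×10^-15 J.
v = √(2K/m) = 1.23×10^6 m/s.
r = mv/(qB) = (5.01×10^-27)(1.23×10^6) / [(2×1.60×10^-19)(5.91×10^-3)] = 3.25 m.

r ≈ 325 cm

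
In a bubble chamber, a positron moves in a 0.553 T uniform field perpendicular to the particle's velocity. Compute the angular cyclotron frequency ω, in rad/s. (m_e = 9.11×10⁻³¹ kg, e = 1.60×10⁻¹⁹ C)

ω = qB/m = (1×1.60×10^-19)(0.553) / (9.11×10^-31) = 9.71×10^10 rad/s.

ω ≈ 9.71×10^10 rad/s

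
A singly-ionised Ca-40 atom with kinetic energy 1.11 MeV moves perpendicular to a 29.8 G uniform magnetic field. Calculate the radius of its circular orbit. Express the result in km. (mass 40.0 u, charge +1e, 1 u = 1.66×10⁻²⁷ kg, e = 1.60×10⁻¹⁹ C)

Convert the energy: K = 1.11 MeV = 1.78×10^-13 J.
v = √(2K/m) = √(2·1.78×10^-13/6.64×10^-26) = 2.31×10^6 m/s.
r = mv/(qB) = (6.64×10^-26)(2.31×10^6) / [(1×1.60×10^-19)(2.98×10^-3)] = 322 m.

r ≈ 0.322 km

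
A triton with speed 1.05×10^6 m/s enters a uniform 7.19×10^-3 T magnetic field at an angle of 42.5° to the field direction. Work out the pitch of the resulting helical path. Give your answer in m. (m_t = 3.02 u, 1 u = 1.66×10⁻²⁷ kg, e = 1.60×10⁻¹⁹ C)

The velocity component along B is v∥ = v cos42.5° = 7.74×10^5 m/s.
The cyclotron period T = 2πm/(qB) = 2.74×10^-5 s is set by m, q, B alone.
Pitch = v∥·T = (7.74×10^5)(2.74×10^-5) = 21.2 m.

pitch ≈ 21.2 m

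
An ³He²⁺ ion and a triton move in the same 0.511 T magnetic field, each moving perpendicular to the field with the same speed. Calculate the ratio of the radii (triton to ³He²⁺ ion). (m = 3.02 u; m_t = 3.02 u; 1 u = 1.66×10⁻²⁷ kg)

r = mv/(qB) ⇒ at equal v, r ∝ m/q.
r_{triton}/r_{³He²⁺ ion} = 2.00.

ratio ≈ 2.00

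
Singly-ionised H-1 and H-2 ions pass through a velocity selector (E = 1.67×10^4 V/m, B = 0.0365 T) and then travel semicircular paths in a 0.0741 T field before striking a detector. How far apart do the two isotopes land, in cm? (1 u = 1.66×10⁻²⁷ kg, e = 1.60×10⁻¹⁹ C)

Both emerge at v = E/B₁ = 4.58×10^5 m/s.
r = mv/(qB₂), so r₁ = 0.06406 m and r₂ = 0.1281 m, giving Δr = 0.0641 m.
After a semicircle each ion lands a diameter 2r from the entry slit, so the separation is 2Δr = 0.128 m.

Δd ≈ 12.8 cm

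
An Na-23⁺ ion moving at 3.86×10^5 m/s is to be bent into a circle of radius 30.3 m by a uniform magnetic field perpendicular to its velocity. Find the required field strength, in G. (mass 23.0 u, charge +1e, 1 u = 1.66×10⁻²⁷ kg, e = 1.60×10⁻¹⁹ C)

B ≈ 30.4 G

qvB = mv²/r gives B = mv/(qr).
B = (3.82×10^-26)(3.86×10^5) / [(1×1.60×10^-19)(30.3)] = 3.04×10^-3 T.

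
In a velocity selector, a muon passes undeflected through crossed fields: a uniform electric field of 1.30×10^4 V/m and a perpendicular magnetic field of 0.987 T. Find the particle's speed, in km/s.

For zero net force, qE = qvB, so v = E/B.
v = (1.30×10^4) / (0.987) = 1.32×10^4 m/s.

v ≈ 13.2 km/s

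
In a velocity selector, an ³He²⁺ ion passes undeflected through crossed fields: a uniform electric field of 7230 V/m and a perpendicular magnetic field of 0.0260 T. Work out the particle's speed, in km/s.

v ≈ 278 km/s

For zero net force, qE = qvB, so v = E/B.
v = (7230) / (0.0260) = 2.78×10^5 m/s.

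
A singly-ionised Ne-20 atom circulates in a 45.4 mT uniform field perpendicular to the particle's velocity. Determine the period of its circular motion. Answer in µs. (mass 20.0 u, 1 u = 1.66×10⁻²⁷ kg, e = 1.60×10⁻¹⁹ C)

The cyclotron period is independent of speed: T = 2πm/(qB).
T = 2π(3.32×10^-26) / [(1×1.60×10^-19)(0.0454)] = 2.87×10^-5 s.

T ≈ 28.7 µs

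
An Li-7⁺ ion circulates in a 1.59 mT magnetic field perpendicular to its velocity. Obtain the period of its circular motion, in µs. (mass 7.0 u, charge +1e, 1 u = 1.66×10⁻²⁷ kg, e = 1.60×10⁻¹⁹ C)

T ≈ 287 µs

The cyclotron period is independent of speed: T = 2πm/(qB).
T = 2π(1.16×10^-26) / [(1×1.60×10^-19)(1.59×10^-3)] = 2.87×10^-4 s.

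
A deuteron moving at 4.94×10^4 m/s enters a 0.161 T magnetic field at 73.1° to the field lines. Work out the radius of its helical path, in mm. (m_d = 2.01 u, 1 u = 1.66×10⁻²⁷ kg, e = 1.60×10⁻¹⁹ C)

Only the perpendicular component v⊥ = v sin73.1° = 4.73×10^4 m/s is bent by the field.
r = m v⊥ /(qB) = (3.34×10^-27)(4.73×10^4) / [(1×1.60×10^-19)(0.161)] = 6.12×10^-3 m.

r ≈ 6.12 mm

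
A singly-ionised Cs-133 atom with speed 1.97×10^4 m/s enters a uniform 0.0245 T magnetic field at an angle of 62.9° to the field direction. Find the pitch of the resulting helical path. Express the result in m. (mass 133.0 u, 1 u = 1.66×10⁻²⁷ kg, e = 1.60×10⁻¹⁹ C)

The velocity component along B is v∥ = v cos62.9° = 8970 m/s.
The cyclotron period T = 2πm/(qB) = 3.54×10^-4 s is set by m, q, B alone.
Pitch = v∥·T = (8970)(3.54×10^-4) = 3.18 m.

pitch ≈ 3.18 m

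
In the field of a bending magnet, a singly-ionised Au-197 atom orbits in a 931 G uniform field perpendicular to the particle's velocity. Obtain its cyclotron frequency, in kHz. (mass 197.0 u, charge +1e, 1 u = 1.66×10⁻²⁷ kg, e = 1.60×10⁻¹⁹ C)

f = qB/(2πm) = (1×1.60×10^-19)(0.0931) / [2π(3.27×10^-25)] = 7250 Hz.

f ≈ 7.25 kHz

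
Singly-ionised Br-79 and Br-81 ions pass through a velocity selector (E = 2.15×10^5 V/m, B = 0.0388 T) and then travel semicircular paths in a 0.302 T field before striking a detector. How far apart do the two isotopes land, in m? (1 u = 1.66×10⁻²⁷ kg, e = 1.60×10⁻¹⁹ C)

Both emerge at v = E/B₁ = 5.54×10^6 m/s.
r = mv/(qB₂), so r₁ = 15.039 m and r₂ = 15.420 m, giving Δr = 0.381 m.
After a semicircle each ion lands a diameter 2r from the entry slit, so the separation is 2Δr = 0.761 m.

Δd ≈ 0.761 m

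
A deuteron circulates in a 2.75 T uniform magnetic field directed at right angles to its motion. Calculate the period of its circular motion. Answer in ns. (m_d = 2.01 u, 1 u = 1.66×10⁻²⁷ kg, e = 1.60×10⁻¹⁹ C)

T ≈ 47.6 ns

The cyclotron period is independent of speed: T = 2πm/(qB).
T = 2π(3.34×10^-27) / [(1×1.60×10^-19)(2.75)] = 4.76×10^-8 s.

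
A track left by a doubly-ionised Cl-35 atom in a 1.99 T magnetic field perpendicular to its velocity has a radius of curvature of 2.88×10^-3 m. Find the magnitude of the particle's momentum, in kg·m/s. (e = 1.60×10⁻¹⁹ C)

Since qvB = mv²/r, the momentum p = mv = qBr.
p = (2×1.60×10^-19)(1.99)(2.88×10^-3) = 1.83×10^-21 kg·m/s.

p ≈ 1.83×10^-21 kg·m/s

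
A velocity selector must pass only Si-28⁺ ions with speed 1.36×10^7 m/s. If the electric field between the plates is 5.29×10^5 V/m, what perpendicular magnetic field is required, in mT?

qE = qvB ⇒ B = E/v = (5.29×10^5) / (1.36×10^7) = 0.0389 T.

B ≈ 38.9 mT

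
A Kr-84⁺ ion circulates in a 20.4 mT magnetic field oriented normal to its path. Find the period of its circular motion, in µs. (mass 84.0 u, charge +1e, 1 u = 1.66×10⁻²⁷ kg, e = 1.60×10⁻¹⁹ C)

The cyclotron period is independent of speed: T = 2πm/(qB).
T = 2π(1.39×10^-25) / [(1×1.60×10^-19)(0.0204)] = 2.68×10^-4 s.

T ≈ 268 µs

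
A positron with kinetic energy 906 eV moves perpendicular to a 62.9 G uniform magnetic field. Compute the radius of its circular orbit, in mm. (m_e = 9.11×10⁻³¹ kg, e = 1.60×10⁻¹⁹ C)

Convert the energy: K = 906 eV = 1.45×10^-16 J.
v = √(2K/m) = √(2·1.45×10^-16/9.11×10^-31) = 1.78×10^7 m/s.
r = mv/(qB) = (9.11×10^-31)(1.78×10^7) / [(1×1.60×10^-19)(6.29×10^-3)] = 0.0161 m.

r ≈ 16.1 mm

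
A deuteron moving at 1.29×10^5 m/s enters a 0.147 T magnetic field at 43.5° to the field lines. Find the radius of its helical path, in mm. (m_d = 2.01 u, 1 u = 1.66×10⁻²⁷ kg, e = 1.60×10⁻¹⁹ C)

r ≈ 12.6 mm

Only the perpendicular component v⊥ = v sin43.5° = 8.88×10^4 m/s is bent by the field.
r = m v⊥ /(qB) = (3.34×10^-27)(8.88×10^4) / [(1×1.60×10^-19)(0.147)] = 0.0126 m.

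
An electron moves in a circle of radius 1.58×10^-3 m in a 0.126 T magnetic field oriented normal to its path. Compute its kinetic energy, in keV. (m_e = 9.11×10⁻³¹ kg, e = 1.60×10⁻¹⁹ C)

K ≈ 3.48 keV

v = qBr/m = (1×1.60×10^-19)(0.126)(1.58×10^-3) / (9.11×10^-31) = 3.50×10^7 m/s.
K = ½mv² = 0.5·(9.11×10^-31)·(3.50×10^7)² = 5.57×10^-16 J = 3.48 keV.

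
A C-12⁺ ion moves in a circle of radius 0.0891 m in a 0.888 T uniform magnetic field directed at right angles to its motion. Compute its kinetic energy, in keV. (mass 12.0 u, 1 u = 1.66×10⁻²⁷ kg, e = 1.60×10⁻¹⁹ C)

v = qBr/m = (1×1.60×10^-19)(0.888)(0.0891) / (1.99×10^-26) = 6.36×10^5 m/s.
K = ½mv² = 0.5·(1.99×10^-26)·(6.36×10^5)² = 4.02×10^-15 J = 25.1 keV.

K ≈ 25.1 keV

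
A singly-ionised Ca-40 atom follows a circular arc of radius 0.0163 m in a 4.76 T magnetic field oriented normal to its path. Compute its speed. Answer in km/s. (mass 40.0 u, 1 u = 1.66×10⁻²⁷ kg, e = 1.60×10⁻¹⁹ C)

v ≈ 187 km/s

From qvB = mv²/r, v = qBr/m.
v = (1×1.60×10^-19)(4.76)(0.0163) / (6.64×10^-26) = 1.87×10^5 m/s.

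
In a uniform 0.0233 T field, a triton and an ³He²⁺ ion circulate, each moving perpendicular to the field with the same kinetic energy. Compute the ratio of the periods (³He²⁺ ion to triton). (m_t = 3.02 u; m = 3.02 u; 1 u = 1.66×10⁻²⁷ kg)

ratio ≈ 0.500

T = 2πm/(qB) is independent of speed, so T₂/T₁ = (m₂/q₂)/(m₁/q₁).
T_{³He²⁺ ion}/T_{triton} = (5.01×10^-27/2e) / (5.01×10^-27/1e) = 0.500.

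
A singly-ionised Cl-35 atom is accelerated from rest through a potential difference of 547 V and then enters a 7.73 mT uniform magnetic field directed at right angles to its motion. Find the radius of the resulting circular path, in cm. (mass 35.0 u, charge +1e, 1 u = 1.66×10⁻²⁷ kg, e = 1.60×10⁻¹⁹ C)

The kinetic energy gained is K = qV = (1×1.60×10^-19)(547) = 8.75×10^-17 J.
v = √(2K/m) = 5.49×10^4 m/s.
r = mv/(qB) = (5.81×10^-26)(5.49×10^4) / [(1×1.60×10^-19)(7.73×10^-3)] = 2.58 m.

r ≈ 258 cm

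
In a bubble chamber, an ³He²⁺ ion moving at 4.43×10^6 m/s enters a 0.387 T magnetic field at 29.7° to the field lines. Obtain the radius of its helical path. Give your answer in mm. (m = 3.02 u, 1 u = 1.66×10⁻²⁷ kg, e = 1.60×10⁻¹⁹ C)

r ≈ 88.9 mm

Only the perpendicular component v⊥ = v sin29.7° = 2.19×10^6 m/s is bent by the field.
r = m v⊥ /(qB) = (5.01×10^-27)(2.19×10^6) / [(2×1.60×10^-19)(0.387)] = 0.0889 m.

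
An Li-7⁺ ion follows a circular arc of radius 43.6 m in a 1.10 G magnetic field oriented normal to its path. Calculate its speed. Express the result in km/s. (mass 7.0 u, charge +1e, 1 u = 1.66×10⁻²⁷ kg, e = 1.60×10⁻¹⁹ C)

v ≈ 66.0 km/s

From qvB = mv²/r, v = qBr/m.
v = (1×1.60×10^-19)(1.10×10^-4)(43.6) / (1.16×10^-26) = 6.60×10^4 m/s.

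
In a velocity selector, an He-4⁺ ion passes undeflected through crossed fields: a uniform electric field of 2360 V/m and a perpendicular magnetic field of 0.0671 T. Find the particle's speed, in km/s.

For zero net force, qE = qvB, so v = E/B.
v = (2360) / (0.0671) = 3.52×10^4 m/s.

v ≈ 35.2 km/s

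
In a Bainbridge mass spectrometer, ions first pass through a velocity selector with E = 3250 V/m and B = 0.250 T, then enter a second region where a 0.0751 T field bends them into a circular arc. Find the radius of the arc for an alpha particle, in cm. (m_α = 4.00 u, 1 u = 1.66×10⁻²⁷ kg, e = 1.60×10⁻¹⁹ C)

The selector passes v = E/B = 3250/0.250 = 1.30×10^4 m/s.
In the deflection region, r = mv/(qB₂) = (6.64×10^-27)(1.30×10^4) / [(2×1.60×10^-19)(0.0751)] = 3.59×10^-3 m.

r ≈ 0.359 cm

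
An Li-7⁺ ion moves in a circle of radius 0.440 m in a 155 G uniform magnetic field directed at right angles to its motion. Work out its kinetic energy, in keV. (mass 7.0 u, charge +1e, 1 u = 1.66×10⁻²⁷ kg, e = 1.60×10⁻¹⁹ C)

K ≈ 0.320 keV

v = qBr/m = (1×1.60×10^-19)(0.0155)(0.440) / (1.16×10^-26) = 9.39×10^4 m/s.
K = ½mv² = 0.5·(1.16×10^-26)·(9.39×10^4)² = 5.12×10^-17 J = 0.320 keV.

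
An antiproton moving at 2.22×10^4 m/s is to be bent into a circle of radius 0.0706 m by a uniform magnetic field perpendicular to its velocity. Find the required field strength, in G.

qvB = mv²/r gives B = mv/(qr).
B = (1.67×10^-27)(2.22×10^4) / [(1×1.60×10^-19)(0.0706)] = 3.28×10^-3 T.

B ≈ 32.8 G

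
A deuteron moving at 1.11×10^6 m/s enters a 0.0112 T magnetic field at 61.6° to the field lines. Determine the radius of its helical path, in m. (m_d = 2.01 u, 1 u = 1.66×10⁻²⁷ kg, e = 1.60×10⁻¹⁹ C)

r ≈ 1.82 m

Only the perpendicular component v⊥ = v sin61.6° = 9.76×10^5 m/s is bent by the field.
r = m v⊥ /(qB) = (3.34×10^-27)(9.76×10^5) / [(1×1.60×10^-19)(0.0112)] = 1.82 m.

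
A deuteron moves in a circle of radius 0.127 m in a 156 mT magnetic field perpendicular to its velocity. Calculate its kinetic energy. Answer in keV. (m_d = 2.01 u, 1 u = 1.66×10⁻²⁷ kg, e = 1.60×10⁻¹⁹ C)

K ≈ 9.41 keV

v = qBr/m = (1×1.60×10^-19)(0.156)(0.127) / (3.34×10^-27) = 9.50×10^5 m/s.
K = ½mv² = 0.5·(3.34×10^-27)·(9.50×10^5)² = 1.51×10^-15 J = 9.41 keV.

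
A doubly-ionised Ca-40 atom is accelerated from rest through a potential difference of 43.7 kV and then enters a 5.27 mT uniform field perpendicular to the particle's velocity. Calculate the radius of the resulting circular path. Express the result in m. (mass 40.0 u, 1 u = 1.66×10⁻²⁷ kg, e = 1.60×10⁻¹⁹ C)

The kinetic energy gained is K = qV = (2×1.60×10^-19)(4.37×10^4) = 1.40×10^-14 J.
v = √(2K/m) = 6.49×10^5 m/s.
r = mv/(qB) = (6.64×10^-26)(6.49×10^5) / [(2×1.60×10^-19)(5.27×10^-3)] = 25.6 m.

r ≈ 25.6 m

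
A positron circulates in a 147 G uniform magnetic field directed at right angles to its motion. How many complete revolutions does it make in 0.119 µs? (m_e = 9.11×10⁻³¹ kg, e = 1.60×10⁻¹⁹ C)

T = 2πm/(qB) = 2π(9.11×10^-31) / [(1×1.60×10^-19)(0.0147)] = 2.4337×10^-9 s.
N = t/T = 1.19×10^-7 / 2.4337×10^-9 ≈ 48.90, so 48 complete revolutions.

N = 48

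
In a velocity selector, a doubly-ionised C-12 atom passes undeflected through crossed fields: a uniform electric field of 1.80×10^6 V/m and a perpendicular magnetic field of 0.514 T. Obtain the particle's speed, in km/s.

For zero net force, qE = qvB, so v = E/B.
v = (1.80×10^6) / (0.514) = 3.50×10^6 m/s.

v ≈ 3500 km/s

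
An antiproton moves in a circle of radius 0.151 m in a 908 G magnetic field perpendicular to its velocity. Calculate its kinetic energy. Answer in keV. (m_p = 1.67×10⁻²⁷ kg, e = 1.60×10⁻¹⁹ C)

v = qBr/m = (1×1.60×10^-19)(0.0908)(0.151) / (1.67×10^-27) = 1.31×10^6 m/s.
K = ½mv² = 0.5·(1.67×10^-27)·(1.31×10^6)² = 1.44×10^-15 J = 9.01 keV.

K ≈ 9.01 keV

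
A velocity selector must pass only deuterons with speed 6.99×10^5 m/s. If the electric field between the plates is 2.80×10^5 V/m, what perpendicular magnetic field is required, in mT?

qE = qvB ⇒ B = E/v = (2.80×10^5) / (6.99×10^5) = 0.401 T.

B ≈ 401 mT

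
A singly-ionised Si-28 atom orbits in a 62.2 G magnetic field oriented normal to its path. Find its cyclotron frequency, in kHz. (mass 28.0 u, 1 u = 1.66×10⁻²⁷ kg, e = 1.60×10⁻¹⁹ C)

f = qB/(2πm) = (1×1.60×10^-19)(6.22×10^-3) / [2π(4.65×10^-26)] = 3410 Hz.

f ≈ 3.41 kHz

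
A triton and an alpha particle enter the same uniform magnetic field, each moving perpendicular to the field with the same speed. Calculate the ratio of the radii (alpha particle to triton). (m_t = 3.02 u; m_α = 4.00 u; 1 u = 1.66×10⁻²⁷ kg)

r = mv/(qB) ⇒ at equal v, r ∝ m/q.
r_{alpha particle}/r_{triton} = 0.662.

ratio ≈ 0.662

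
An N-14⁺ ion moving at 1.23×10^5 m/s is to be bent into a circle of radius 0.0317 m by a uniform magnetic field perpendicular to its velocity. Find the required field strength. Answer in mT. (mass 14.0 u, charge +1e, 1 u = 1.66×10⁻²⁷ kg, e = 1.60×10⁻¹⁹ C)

B ≈ 564 mT

qvB = mv²/r gives B = mv/(qr).
B = (2.32×10^-26)(1.23×10^5) / [(1×1.60×10^-19)(0.0317)] = 0.564 T.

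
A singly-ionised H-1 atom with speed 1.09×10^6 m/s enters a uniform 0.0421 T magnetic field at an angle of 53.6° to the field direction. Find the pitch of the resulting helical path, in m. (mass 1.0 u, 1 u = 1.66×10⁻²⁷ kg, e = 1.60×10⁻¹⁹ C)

pitch ≈ 1.00 m

The velocity component along B is v∥ = v cos53.6° = 6.47×10^5 m/s.
The cyclotron period T = 2πm/(qB) = 1.55×10^-6 s is set by m, q, B alone.
Pitch = v∥·T = (6.47×10^5)(1.55×10^-6) = 1.00 m.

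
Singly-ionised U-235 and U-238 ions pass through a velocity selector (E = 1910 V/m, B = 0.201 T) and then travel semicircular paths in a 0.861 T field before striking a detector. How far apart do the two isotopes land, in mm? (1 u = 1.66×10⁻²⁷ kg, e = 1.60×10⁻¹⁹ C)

Both emerge at v = E/B₁ = 9500 m/s.
r = mv/(qB₂), so r₁ = 0.026909 m and r₂ = 0.027252 m, giving Δr = 3.44×10^-4 m.
After a semicircle each ion lands a diameter 2r from the entry slit, so the separation is 2Δr = 6.87×10^-4 m.

Δd ≈ 0.687 mm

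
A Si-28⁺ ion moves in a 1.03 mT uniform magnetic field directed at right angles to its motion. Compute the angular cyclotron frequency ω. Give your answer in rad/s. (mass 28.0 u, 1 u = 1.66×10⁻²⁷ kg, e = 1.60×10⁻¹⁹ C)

ω = qB/m = (1×1.60×10^-19)(1.03×10^-3) / (4.65×10^-26) = 3550 rad/s.

ω ≈ 3550 rad/s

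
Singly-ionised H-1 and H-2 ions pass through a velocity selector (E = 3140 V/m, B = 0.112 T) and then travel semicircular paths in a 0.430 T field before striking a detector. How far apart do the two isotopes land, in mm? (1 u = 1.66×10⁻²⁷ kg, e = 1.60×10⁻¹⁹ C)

Δd ≈ 1.35 mm

Both emerge at v = E/B₁ = 2.80×10^4 m/s.
r = mv/(qB₂), so r₁ = 6.764×10^-4 m and r₂ = 1.353×10^-3 m, giving Δr = 6.76×10^-4 m.
After a semicircle each ion lands a diameter 2r from the entry slit, so the separation is 2Δr = 1.35×10^-3 m.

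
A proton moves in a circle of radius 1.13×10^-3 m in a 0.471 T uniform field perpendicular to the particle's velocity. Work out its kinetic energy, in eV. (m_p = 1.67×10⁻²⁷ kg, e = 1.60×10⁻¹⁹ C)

K ≈ 13.6 eV

v = qBr/m = (1×1.60×10^-19)(0.471)(1.13×10^-3) / (1.67×10^-27) = 5.10×10^4 m/s.
K = ½mv² = 0.5·(1.67×10^-27)·(5.10×10^4)² = 2.17×10^-18 J = 13.6 eV.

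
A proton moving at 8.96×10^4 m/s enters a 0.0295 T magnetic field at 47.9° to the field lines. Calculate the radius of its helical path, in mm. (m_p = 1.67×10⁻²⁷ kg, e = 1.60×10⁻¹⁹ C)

Only the perpendicular component v⊥ = v sin47.9° = 6.65×10^4 m/s is bent by the field.
r = m v⊥ /(qB) = (1.67×10^-27)(6.65×10^4) / [(1×1.60×10^-19)(0.0295)] = 0.0235 m.

r ≈ 23.5 mm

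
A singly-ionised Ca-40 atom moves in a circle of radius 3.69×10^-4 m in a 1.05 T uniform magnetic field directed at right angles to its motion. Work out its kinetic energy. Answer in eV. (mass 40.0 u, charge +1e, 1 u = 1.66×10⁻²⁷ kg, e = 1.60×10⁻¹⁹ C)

v = qBr/m = (1×1.60×10^-19)(1.05)(3.69×10^-4) / (6.64×10^-26) = 934 m/s.
K = ½mv² = 0.5·(6.64×10^-26)·(934)² = 2.89×10^-20 J = 0.181 eV.

K ≈ 0.181 eV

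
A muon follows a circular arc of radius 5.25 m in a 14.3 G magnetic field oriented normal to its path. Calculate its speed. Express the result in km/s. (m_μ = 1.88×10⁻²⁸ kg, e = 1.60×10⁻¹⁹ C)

From qvB = mv²/r, v = qBr/m.
v = (1×1.60×10^-19)(1.43×10^-3)(5.25) / (1.88×10^-28) = 6.39×10^6 m/s.

v ≈ 6390 km/s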